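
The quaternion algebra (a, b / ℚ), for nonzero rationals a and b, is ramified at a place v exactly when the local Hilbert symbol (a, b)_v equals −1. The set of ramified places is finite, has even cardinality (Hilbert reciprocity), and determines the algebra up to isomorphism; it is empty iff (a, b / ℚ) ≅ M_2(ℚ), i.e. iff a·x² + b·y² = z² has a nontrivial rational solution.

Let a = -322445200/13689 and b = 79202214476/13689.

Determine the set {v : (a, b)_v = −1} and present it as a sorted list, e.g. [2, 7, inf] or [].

[2, 29]

Mod squares: a ≡ -2233, b ≡ 11. Check v ∈ {∞, 2, 3, 5, 7, 11, 13, 19, 29}.
v=∞: -2233 < 0 and 11 > 0  ⇒  (a,b)_∞ = +1.
v=29: a=29^1·(≡3), b=29^2·(≡12) mod 29; (3|29)=-1, (12|29)=-1; (−1)^{1·2·14}·(-1)^2·(-1)^1 = -1.
v=11: a=11^1·(≡8), b=11^3·(≡4) mod 11; (8|11)=-1, (4|11)=+1; (−1)^{1·3·5}·(-1)^3·(+1)^1 = +1.
v=13: a=13^-2·(≡9), b=13^-2·(≡7) mod 13; (9|13)=+1, (7|13)=-1; (−1)^{-2·-2·6}·(+1)^-2·(-1)^-2 = +1.
v=2: v_2(a)=4, v_2(b)=2; units ≡ 7, 3 (mod 8); ε·ε+αω+βω = 1·1+4·1+2·0 ≡ 1  ⇒  (a,b)_2 = -1.
v=3: a=3^-4·(≡2), b=3^-4·(≡2) mod 3; (2|3)=-1, (2|3)=-1; (−1)^{-4·-4·1}·(-1)^-4·(-1)^-4 = +1.
v=5: a=5^2·(≡3), b=5^0·(≡4) mod 5; (3|5)=-1, (4|5)=+1; (−1)^{2·0·2}·(-1)^0·(+1)^2 = +1.
v=7: a=7^1·(≡3), b=7^2·(≡4) mod 7; (3|7)=-1, (4|7)=+1; (−1)^{1·2·3}·(-1)^2·(+1)^1 = +1.
v=19: a=19^2·(≡1), b=19^2·(≡16) mod 19; (1|19)=+1, (16|19)=+1; (−1)^{2·2·9}·(+1)^2·(+1)^2 = +1.
Ram(-2233, 11) = {2, 29}; no ℚ_2-point on the conic.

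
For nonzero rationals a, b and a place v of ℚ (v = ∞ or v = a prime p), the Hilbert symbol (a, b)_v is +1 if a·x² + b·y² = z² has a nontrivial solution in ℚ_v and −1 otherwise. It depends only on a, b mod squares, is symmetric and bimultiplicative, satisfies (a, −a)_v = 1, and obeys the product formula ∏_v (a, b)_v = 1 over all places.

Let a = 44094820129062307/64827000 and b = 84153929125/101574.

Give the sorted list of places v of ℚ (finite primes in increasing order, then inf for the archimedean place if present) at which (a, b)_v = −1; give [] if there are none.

[2, 3]

Mod squares: a ≡ 5610, b ≡ 106590. Check v ∈ {∞, 2, 3, 5, 7, 11, 17, 19, 29, 31}.
v=17: a=17^1·(≡10), b=17^1·(≡14) mod 17; (10|17)=-1, (14|17)=-1; (−1)^{1·1·8}·(-1)^1·(-1)^1 = +1.
v=29: a=29^4·(≡23), b=29^2·(≡11) mod 29; (23|29)=+1, (11|29)=-1; (−1)^{4·2·14}·(+1)^2·(-1)^4 = +1.
v=7: a=7^-4·(≡3), b=7^2·(≡2) mod 7; (3|7)=-1, (2|7)=+1; (−1)^{-4·2·3}·(-1)^2·(+1)^-4 = +1.
v=31: a=31^4·(≡17), b=31^2·(≡6) mod 31; (17|31)=-1, (6|31)=-1; (−1)^{4·2·15}·(-1)^2·(-1)^4 = +1.
v=19: a=19^2·(≡1), b=19^-1·(≡4) mod 19; (1|19)=+1, (4|19)=+1; (−1)^{2·-1·9}·(+1)^-1·(+1)^2 = +1.
v=11: a=11^1·(≡1), b=11^-1·(≡7) mod 11; (1|11)=+1, (7|11)=-1; (−1)^{1·-1·5}·(+1)^-1·(-1)^1 = +1.
v=2: v_2(a)=-3, v_2(b)=-1; units ≡ 5, 7 (mod 8); ε·ε+αω+βω = 0·1+-3·0+-1·1 ≡ 1  ⇒  (a,b)_2 = -1.
v=∞: 5610 > 0 and 106590 > 0  ⇒  (a,b)_∞ = +1.
v=3: a=3^-3·(≡1), b=3^-5·(≡1) mod 3; (1|3)=+1, (1|3)=+1; (−1)^{-3·-5·1}·(+1)^-5·(+1)^-3 = -1.
v=5: a=5^-3·(≡2), b=5^3·(≡2) mod 5; (2|5)=-1, (2|5)=-1; (−1)^{-3·3·2}·(-1)^3·(-1)^-3 = +1.
(5610, 106590 / ℚ) ramifies at {2, 3}: a division algebra.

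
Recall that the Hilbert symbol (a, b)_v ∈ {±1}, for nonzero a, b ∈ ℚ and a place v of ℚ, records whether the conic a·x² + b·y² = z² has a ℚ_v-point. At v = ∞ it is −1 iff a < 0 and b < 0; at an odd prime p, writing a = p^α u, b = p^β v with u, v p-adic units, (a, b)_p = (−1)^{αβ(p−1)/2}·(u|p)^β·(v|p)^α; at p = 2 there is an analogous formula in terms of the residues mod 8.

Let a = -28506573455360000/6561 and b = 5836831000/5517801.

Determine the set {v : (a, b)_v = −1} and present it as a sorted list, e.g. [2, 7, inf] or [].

[7, 11]

Mod squares: a ≡ -34034, b ≡ 24310. Check v ∈ {∞, 2, 3, 5, 7, 11, 13, 17, 29}.
v=3: a=3^-8·(≡1), b=3^-8·(≡1) mod 3; (1|3)=+1, (1|3)=+1; (−1)^{-8·-8·1}·(+1)^-8·(+1)^-8 = +1.
v=5: a=5^4·(≡4), b=5^3·(≡3) mod 5; (4|5)=+1, (3|5)=-1; (−1)^{4·3·2}·(+1)^3·(-1)^4 = +1.
v=17: a=17^1·(≡2), b=17^1·(≡2) mod 17; (2|17)=+1, (2|17)=+1; (−1)^{1·1·8}·(+1)^1·(+1)^1 = +1.
v=11: a=11^3·(≡8), b=11^1·(≡10) mod 11; (8|11)=-1, (10|11)=-1; (−1)^{3·1·5}·(-1)^1·(-1)^3 = -1.
v=7: a=7^1·(≡5), b=7^4·(≡6) mod 7; (5|7)=-1, (6|7)=-1; (−1)^{1·4·3}·(-1)^4·(-1)^1 = -1.
v=∞: -34034 < 0 and 24310 > 0  ⇒  (a,b)_∞ = +1.
v=2: v_2(a)=17, v_2(b)=3; units ≡ 7, 3 (mod 8); ε·ε+αω+βω = 1·1+17·1+3·0 ≡ 0  ⇒  (a,b)_2 = +1.
v=29: a=29^0·(≡21), b=29^-2·(≡2) mod 29; (21|29)=-1, (2|29)=-1; (−1)^{0·-2·14}·(-1)^-2·(-1)^0 = +1.
v=13: a=13^3·(≡2), b=13^1·(≡11) mod 13; (2|13)=-1, (11|13)=-1; (−1)^{3·1·6}·(-1)^1·(-1)^3 = +1.
Ram(-34034, 24310) = {7, 11}; no ℚ_7-point on the conic.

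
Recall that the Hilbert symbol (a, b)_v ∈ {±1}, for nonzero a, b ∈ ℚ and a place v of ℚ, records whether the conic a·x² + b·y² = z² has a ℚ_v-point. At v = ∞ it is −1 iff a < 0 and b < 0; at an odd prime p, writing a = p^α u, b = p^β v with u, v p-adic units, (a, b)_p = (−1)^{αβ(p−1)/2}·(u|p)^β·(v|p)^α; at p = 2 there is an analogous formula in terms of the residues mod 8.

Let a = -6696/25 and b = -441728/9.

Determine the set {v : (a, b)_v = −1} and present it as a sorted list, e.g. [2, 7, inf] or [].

[7, 29, 31, inf]

Mod squares: a ≡ -186, b ≡ -6902. Check v ∈ {∞, 2, 3, 5, 7, 17, 29, 31}.
v=29: a=29^0·(≡21), b=29^1·(≡25) mod 29; (21|29)=-1, (25|29)=+1; (−1)^{0·1·14}·(-1)^1·(+1)^0 = -1.
v=2: v_2(a)=3, v_2(b)=7; units ≡ 3, 5 (mod 8); ε·ε+αω+βω = 1·0+3·1+7·1 ≡ 0  ⇒  (a,b)_2 = +1.
v=3: a=3^3·(≡1), b=3^-2·(≡1) mod 3; (1|3)=+1, (1|3)=+1; (−1)^{3·-2·1}·(+1)^-2·(+1)^3 = +1.
v=31: a=31^1·(≡5), b=31^0·(≡30) mod 31; (5|31)=+1, (30|31)=-1; (−1)^{1·0·15}·(+1)^0·(-1)^1 = -1.
v=5: a=5^-2·(≡4), b=5^0·(≡3) mod 5; (4|5)=+1, (3|5)=-1; (−1)^{-2·0·2}·(+1)^0·(-1)^-2 = +1.
v=7: a=7^0·(≡6), b=7^1·(≡4) mod 7; (6|7)=-1, (4|7)=+1; (−1)^{0·1·3}·(-1)^1·(+1)^0 = -1.
v=17: a=17^0·(≡13), b=17^1·(≡1) mod 17; (13|17)=+1, (1|17)=+1; (−1)^{0·1·8}·(+1)^1·(+1)^0 = +1.
v=∞: -186 < 0 and -6902 < 0  ⇒  (a,b)_∞ = -1.
(-186, -6902 / ℚ) ramifies at {7, 29, 31, ∞}: a division algebra.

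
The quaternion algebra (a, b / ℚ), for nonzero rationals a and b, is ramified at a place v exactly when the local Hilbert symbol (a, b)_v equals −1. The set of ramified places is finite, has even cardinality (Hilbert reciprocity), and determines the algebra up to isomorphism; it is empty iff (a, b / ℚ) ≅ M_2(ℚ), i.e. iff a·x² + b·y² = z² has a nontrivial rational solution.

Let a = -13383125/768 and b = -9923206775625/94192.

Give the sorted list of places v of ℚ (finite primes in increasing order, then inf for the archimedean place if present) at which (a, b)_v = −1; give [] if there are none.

[3, 7, 13, 19, 31, inf]

(a, b) ≡ (-1311, -527527) mod (ℚ^×)²; places V = {2, 3, 5, 7, 11, 13, 17, 19, 23, 29, 31, ∞}.
(a,b)_2: α=-8, β=-4; u≡1, v≡1 (mod 8); ε(u)ε(v)=0·0, αω(v)=-8·0, βω(u)=-4·0; sum ≡ 0  ⇒  +1.
(a,b)_5: α=4, u≡4; β=4, v≡2 (mod 5); (4|5)=+1, (2|5)=-1; sign (−1)^0·+1^4·-1^4 = +1.
(a,b)_3: α=-1, u≡1; β=6, v≡2 (mod 3); (1|3)=+1, (2|3)=-1; sign (−1)^0·+1^6·-1^-1 = -1.
(a,b)_11: α=0, u≡4; β=1, v≡3 (mod 11); (4|11)=+1, (3|11)=+1; sign (−1)^0·+1^1·+1^0 = +1.
(a,b)_17: α=0, u≡2; β=3, v≡14 (mod 17); (2|17)=+1, (14|17)=-1; sign (−1)^0·+1^3·-1^0 = +1.
(a,b)_19: α=1, u≡11; β=0, v≡14 (mod 19); (11|19)=+1, (14|19)=-1; sign (−1)^0·+1^0·-1^1 = -1.
(a,b)_7: α=2, u≡3; β=-1, v≡2 (mod 7); (3|7)=-1, (2|7)=+1; sign (−1)^0·-1^-1·+1^2 = -1.
(a,b)_23: α=1, u≡13; β=0, v≡9 (mod 23); (13|23)=+1, (9|23)=+1; sign (−1)^0·+1^0·+1^1 = +1.
(a,b)_13: α=0, u≡11; β=1, v≡6 (mod 13); (11|13)=-1, (6|13)=-1; sign (−1)^0·-1^1·-1^0 = -1.
(a,b)_29: α=0, u≡4; β=-2, v≡15 (mod 29); (4|29)=+1, (15|29)=-1; sign (−1)^0·+1^-2·-1^0 = +1.
(a,b)_31: α=0, u≡12; β=1, v≡10 (mod 31); (12|31)=-1, (10|31)=+1; sign (−1)^0·-1^1·+1^0 = -1.
(a,b)_∞: sgn(-1311)=−, sgn(-527527)=−, so -1.
(-1311, -527527 / ℚ) ramifies at {3, 7, 13, 19, 31, ∞}: a division algebra.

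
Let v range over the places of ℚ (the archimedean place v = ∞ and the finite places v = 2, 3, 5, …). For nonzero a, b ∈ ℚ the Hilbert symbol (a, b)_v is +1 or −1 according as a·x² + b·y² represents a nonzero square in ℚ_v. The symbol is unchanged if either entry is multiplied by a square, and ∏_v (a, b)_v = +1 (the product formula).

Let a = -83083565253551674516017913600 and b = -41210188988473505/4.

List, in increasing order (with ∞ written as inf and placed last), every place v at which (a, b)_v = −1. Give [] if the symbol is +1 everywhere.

Mod squares: a ≡ -5232799, b ≡ -1505. Check v ∈ {∞, 2, 5, 7, 11, 13, 23, 37, 43}.
v=37: a=37^3·(≡17), b=37^2·(≡26) mod 37; (17|37)=-1, (26|37)=+1; (−1)^{3·2·18}·(-1)^2·(+1)^3 = +1.
v=2: v_2(a)=8, v_2(b)=-2; units ≡ 1, 7 (mod 8); ε·ε+αω+βω = 0·1+8·0+-2·0 ≡ 0  ⇒  (a,b)_2 = +1.
v=13: a=13^3·(≡3), b=13^2·(≡12) mod 13; (3|13)=+1, (12|13)=+1; (−1)^{3·2·6}·(+1)^2·(+1)^3 = +1.
v=∞: -5232799 < 0 and -1505 < 0  ⇒  (a,b)_∞ = -1.
v=43: a=43^5·(≡16), b=43^3·(≡18) mod 43; (16|43)=+1, (18|43)=-1; (−1)^{5·3·21}·(+1)^3·(-1)^5 = +1.
v=11: a=11^3·(≡6), b=11^2·(≡10) mod 11; (6|11)=-1, (10|11)=-1; (−1)^{3·2·5}·(-1)^2·(-1)^3 = -1.
v=5: a=5^2·(≡1), b=5^1·(≡1) mod 5; (1|5)=+1, (1|5)=+1; (−1)^{2·1·2}·(+1)^1·(+1)^2 = +1.
v=7: a=7^2·(≡2), b=7^1·(≡2) mod 7; (2|7)=+1, (2|7)=+1; (−1)^{2·1·3}·(+1)^1·(+1)^2 = +1.
v=23: a=23^3·(≡4), b=23^2·(≡12) mod 23; (4|23)=+1, (12|23)=+1; (−1)^{3·2·11}·(+1)^2·(+1)^3 = +1.
(-5232799, -1505 / ℚ) ramifies at {11, ∞}: a division algebra.

[11, inf]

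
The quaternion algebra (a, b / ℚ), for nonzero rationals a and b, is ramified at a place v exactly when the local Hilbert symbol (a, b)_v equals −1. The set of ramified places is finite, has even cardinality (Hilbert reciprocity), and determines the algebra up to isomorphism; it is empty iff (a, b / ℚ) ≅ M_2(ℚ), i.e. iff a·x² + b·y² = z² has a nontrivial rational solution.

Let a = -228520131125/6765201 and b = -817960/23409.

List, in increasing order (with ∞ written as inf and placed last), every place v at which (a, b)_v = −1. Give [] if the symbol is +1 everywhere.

[5, inf]

Mod squares: a ≡ -5, b ≡ -10. Check v ∈ {∞, 2, 3, 5, 11, 13, 17, 23}.
v=2: v_2(a)=0, v_2(b)=3; units ≡ 3, 3 (mod 8); ε·ε+αω+βω = 1·1+0·1+3·1 ≡ 0  ⇒  (a,b)_2 = +1.
v=11: a=11^2·(≡8), b=11^2·(≡5) mod 11; (8|11)=-1, (5|11)=+1; (−1)^{2·2·5}·(-1)^2·(+1)^2 = +1.
v=3: a=3^-4·(≡1), b=3^-4·(≡2) mod 3; (1|3)=+1, (2|3)=-1; (−1)^{-4·-4·1}·(+1)^-4·(-1)^-4 = +1.
v=23: a=23^2·(≡6), b=23^0·(≡16) mod 23; (6|23)=+1, (16|23)=+1; (−1)^{2·0·11}·(+1)^0·(+1)^2 = +1.
v=17: a=17^-4·(≡6), b=17^-2·(≡14) mod 17; (6|17)=-1, (14|17)=-1; (−1)^{-4·-2·8}·(-1)^-2·(-1)^-4 = +1.
v=5: a=5^3·(≡1), b=5^1·(≡2) mod 5; (1|5)=+1, (2|5)=-1; (−1)^{3·1·2}·(+1)^1·(-1)^3 = -1.
v=13: a=13^4·(≡11), b=13^2·(≡1) mod 13; (11|13)=-1, (1|13)=+1; (−1)^{4·2·6}·(-1)^2·(+1)^4 = +1.
v=∞: -5 < 0 and -10 < 0  ⇒  (a,b)_∞ = -1.
Ram(-5, -10) = {5, ∞}; no ℚ_5-point on the conic.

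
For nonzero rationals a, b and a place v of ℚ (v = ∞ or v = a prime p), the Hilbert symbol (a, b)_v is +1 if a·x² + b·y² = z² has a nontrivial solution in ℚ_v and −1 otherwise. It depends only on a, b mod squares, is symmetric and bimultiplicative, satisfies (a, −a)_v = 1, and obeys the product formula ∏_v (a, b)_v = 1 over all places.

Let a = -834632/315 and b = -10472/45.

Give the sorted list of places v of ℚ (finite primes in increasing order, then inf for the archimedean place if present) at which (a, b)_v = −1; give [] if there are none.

[2, 5, 11, inf]

(a, b) ≡ (-70, -13090) mod (ℚ^×)²; places V = {2, 3, 5, 7, 11, 17, 19, ∞}.
(a,b)_11: α=0, u≡10; β=1, v≡5 (mod 11); (10|11)=-1, (5|11)=+1; sign (−1)^0·-1^1·+1^0 = -1.
(a,b)_19: α=2, u≡4; β=0, v≡5 (mod 19); (4|19)=+1, (5|19)=+1; sign (−1)^0·+1^0·+1^2 = +1.
(a,b)_3: α=-2, u≡2; β=-2, v≡2 (mod 3); (2|3)=-1, (2|3)=-1; sign (−1)^0·-1^-2·-1^-2 = +1.
(a,b)_∞: sgn(-70)=−, sgn(-13090)=−, so -1.
(a,b)_5: α=-1, u≡1; β=-1, v≡2 (mod 5); (1|5)=+1, (2|5)=-1; sign (−1)^0·+1^-1·-1^-1 = -1.
(a,b)_17: α=2, u≡4; β=1, v≡12 (mod 17); (4|17)=+1, (12|17)=-1; sign (−1)^0·+1^1·-1^2 = +1.
(a,b)_7: α=-1, u≡2; β=1, v≡3 (mod 7); (2|7)=+1, (3|7)=-1; sign (−1)^1·+1^1·-1^-1 = +1.
(a,b)_2: α=3, β=3; u≡5, v≡7 (mod 8); ε(u)ε(v)=0·1, αω(v)=3·0, βω(u)=3·1; sum ≡ 1  ⇒  -1.
|Ram(-70, -13090)| = 4, even; anisotropic at {2, 5, 11, ∞}.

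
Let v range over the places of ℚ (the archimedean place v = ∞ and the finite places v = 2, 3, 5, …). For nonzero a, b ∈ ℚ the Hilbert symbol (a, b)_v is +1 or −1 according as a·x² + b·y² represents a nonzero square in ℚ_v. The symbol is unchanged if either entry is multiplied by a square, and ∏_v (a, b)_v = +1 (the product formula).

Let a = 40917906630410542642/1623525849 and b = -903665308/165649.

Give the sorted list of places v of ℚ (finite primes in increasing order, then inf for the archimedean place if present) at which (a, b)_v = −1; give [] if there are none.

(a, b) ≡ (7378, -7) mod (ℚ^×)²; places V = {2, 3, 7, 11, 13, 17, 19, 23, 31, 37, ∞}.
(a,b)_13: α=4, u≡6; β=2, v≡5 (mod 13); (6|13)=-1, (5|13)=-1; sign (−1)^0·-1^2·-1^4 = +1.
(a,b)_11: α=-4, u≡7; β=-2, v≡3 (mod 11); (7|11)=-1, (3|11)=+1; sign (−1)^0·-1^-2·+1^-4 = +1.
(a,b)_23: α=4, u≡3; β=2, v≡9 (mod 23); (3|23)=+1, (9|23)=+1; sign (−1)^0·+1^2·+1^4 = +1.
(a,b)_2: α=1, β=2; u≡1, v≡1 (mod 8); ε(u)ε(v)=0·0, αω(v)=1·0, βω(u)=2·0; sum ≡ 0  ⇒  +1.
(a,b)_37: α=-2, u≡19; β=-2, v≡27 (mod 37); (19|37)=-1, (27|37)=+1; sign (−1)^0·-1^-2·+1^-2 = +1.
(a,b)_31: α=1, u≡13; β=0, v≡12 (mod 31); (13|31)=-1, (12|31)=-1; sign (−1)^0·-1^0·-1^1 = -1.
(a,b)_7: α=5, u≡2; β=1, v≡6 (mod 7); (2|7)=+1, (6|7)=-1; sign (−1)^1·+1^1·-1^5 = +1.
(a,b)_∞: sgn(7378)=+, sgn(-7)=−, so +1.
(a,b)_17: α=3, u≡16; β=0, v≡3 (mod 17); (16|17)=+1, (3|17)=-1; sign (−1)^0·+1^0·-1^3 = -1.
(a,b)_19: α=0, u≡16; β=2, v≡14 (mod 19); (16|19)=+1, (14|19)=-1; sign (−1)^0·+1^2·-1^0 = +1.
(a,b)_3: α=-4, u≡1; β=0, v≡2 (mod 3); (1|3)=+1, (2|3)=-1; sign (−1)^0·+1^0·-1^-4 = +1.
|Ram(7378, -7)| = 2, even; anisotropic at {17, 31}.

[17, 31]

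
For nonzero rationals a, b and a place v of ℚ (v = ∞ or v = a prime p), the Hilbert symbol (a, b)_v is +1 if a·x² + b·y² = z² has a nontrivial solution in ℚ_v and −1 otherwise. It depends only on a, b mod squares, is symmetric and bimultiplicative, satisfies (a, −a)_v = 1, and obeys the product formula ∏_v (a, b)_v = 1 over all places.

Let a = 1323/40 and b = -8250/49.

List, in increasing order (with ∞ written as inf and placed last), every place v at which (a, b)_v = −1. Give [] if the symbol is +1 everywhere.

[3, 11]

Mod squares: a ≡ 30, b ≡ -330. Check v ∈ {∞, 2, 3, 5, 7, 11}.
v=5: a=5^-1·(≡1), b=5^3·(≡1) mod 5; (1|5)=+1, (1|5)=+1; (−1)^{-1·3·2}·(+1)^3·(+1)^-1 = +1.
v=3: a=3^3·(≡1), b=3^1·(≡1) mod 3; (1|3)=+1, (1|3)=+1; (−1)^{3·1·1}·(+1)^1·(+1)^3 = -1.
v=7: a=7^2·(≡4), b=7^-2·(≡3) mod 7; (4|7)=+1, (3|7)=-1; (−1)^{2·-2·3}·(+1)^-2·(-1)^2 = +1.
v=∞: 30 > 0 and -330 < 0  ⇒  (a,b)_∞ = +1.
v=2: v_2(a)=-3, v_2(b)=1; units ≡ 7, 3 (mod 8); ε·ε+αω+βω = 1·1+-3·1+1·0 ≡ 0  ⇒  (a,b)_2 = +1.
v=11: a=11^0·(≡2), b=11^1·(≡4) mod 11; (2|11)=-1, (4|11)=+1; (−1)^{0·1·5}·(-1)^1·(+1)^0 = -1.
(30, -330 / ℚ) ramifies at {3, 11}: a division algebra.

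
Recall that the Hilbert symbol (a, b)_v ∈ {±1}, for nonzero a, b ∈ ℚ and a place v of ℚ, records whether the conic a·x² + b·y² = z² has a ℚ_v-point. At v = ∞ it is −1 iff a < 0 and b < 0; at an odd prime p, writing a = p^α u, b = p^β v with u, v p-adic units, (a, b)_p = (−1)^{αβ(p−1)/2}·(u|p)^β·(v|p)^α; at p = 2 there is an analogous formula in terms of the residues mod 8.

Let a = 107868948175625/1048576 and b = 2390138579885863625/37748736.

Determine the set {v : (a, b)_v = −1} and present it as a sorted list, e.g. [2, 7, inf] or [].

(a, b) ≡ (689, 7789145) mod (ℚ^×)²; places V = {2, 3, 5, 7, 13, 17, 19, 53, ∞}.
(a,b)_∞: sgn(689)=+, sgn(7789145)=+, so +1.
(a,b)_5: α=4, u≡1; β=3, v≡4 (mod 5); (1|5)=+1, (4|5)=+1; sign (−1)^0·+1^3·+1^4 = +1.
(a,b)_3: α=0, u≡2; β=-2, v≡2 (mod 3); (2|3)=-1, (2|3)=-1; sign (−1)^0·-1^-2·-1^0 = +1.
(a,b)_19: α=2, u≡6; β=3, v≡5 (mod 19); (6|19)=+1, (5|19)=+1; sign (−1)^0·+1^3·+1^2 = +1.
(a,b)_13: α=1, u≡4; β=1, v≡7 (mod 13); (4|13)=+1, (7|13)=-1; sign (−1)^0·+1^1·-1^1 = -1.
(a,b)_7: α=4, u≡5; β=7, v≡1 (mod 7); (5|7)=-1, (1|7)=+1; sign (−1)^0·-1^7·+1^4 = -1.
(a,b)_53: α=1, u≡37; β=1, v≡36 (mod 53); (37|53)=+1, (36|53)=+1; sign (−1)^0·+1^1·+1^1 = +1.
(a,b)_17: α=2, u≡15; β=3, v≡9 (mod 17); (15|17)=+1, (9|17)=+1; sign (−1)^0·+1^3·+1^2 = +1.
(a,b)_2: α=-20, β=-22; u≡1, v≡1 (mod 8); ε(u)ε(v)=0·0, αω(v)=-20·0, βω(u)=-22·0; sum ≡ 0  ⇒  +1.
|Ram(689, 7789145)| = 2, even; anisotropic at {7, 13}.

[7, 13]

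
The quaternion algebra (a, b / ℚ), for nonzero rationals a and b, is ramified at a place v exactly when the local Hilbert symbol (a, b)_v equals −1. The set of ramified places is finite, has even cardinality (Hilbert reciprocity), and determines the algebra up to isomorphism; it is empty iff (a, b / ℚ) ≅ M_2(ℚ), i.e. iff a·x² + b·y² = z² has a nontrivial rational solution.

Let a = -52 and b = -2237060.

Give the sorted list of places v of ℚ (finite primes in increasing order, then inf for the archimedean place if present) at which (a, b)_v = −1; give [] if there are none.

Mod squares: a ≡ -13, b ≡ -665. Check v ∈ {∞, 2, 5, 7, 13, 19, 29}.
v=∞: -13 < 0 and -665 < 0  ⇒  (a,b)_∞ = -1.
v=5: a=5^0·(≡3), b=5^1·(≡3) mod 5; (3|5)=-1, (3|5)=-1; (−1)^{0·1·2}·(-1)^1·(-1)^0 = -1.
v=19: a=19^0·(≡5), b=19^1·(≡3) mod 19; (5|19)=+1, (3|19)=-1; (−1)^{0·1·9}·(+1)^1·(-1)^0 = +1.
v=29: a=29^0·(≡6), b=29^2·(≡8) mod 29; (6|29)=+1, (8|29)=-1; (−1)^{0·2·14}·(+1)^2·(-1)^0 = +1.
v=2: v_2(a)=2, v_2(b)=2; units ≡ 3, 7 (mod 8); ε·ε+αω+βω = 1·1+2·0+2·1 ≡ 1  ⇒  (a,b)_2 = -1.
v=13: a=13^1·(≡9), b=13^0·(≡6) mod 13; (9|13)=+1, (6|13)=-1; (−1)^{1·0·6}·(+1)^0·(-1)^1 = -1.
v=7: a=7^0·(≡4), b=7^1·(≡5) mod 7; (4|7)=+1, (5|7)=-1; (−1)^{0·1·3}·(+1)^1·(-1)^0 = +1.
(-13, -665 / ℚ) ramifies at {2, 5, 13, ∞}: a division algebra.

[2, 5, 13, inf]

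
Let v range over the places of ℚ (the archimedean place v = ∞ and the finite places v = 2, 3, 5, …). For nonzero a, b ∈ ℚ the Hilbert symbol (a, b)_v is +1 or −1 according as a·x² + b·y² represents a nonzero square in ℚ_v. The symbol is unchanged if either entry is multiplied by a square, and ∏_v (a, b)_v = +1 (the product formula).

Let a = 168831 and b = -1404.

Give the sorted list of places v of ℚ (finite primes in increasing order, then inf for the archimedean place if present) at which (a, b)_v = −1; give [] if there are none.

[13, 37]

(a, b) ≡ (111, -39) mod (ℚ^×)²; places V = {2, 3, 13, 37, ∞}.
(a,b)_∞: sgn(111)=+, sgn(-39)=−, so +1.
(a,b)_3: α=3, u≡1; β=3, v≡2 (mod 3); (1|3)=+1, (2|3)=-1; sign (−1)^1·+1^3·-1^3 = +1.
(a,b)_2: α=0, β=2; u≡7, v≡1 (mod 8); ε(u)ε(v)=1·0, αω(v)=0·0, βω(u)=2·0; sum ≡ 0  ⇒  +1.
(a,b)_13: α=2, u≡11; β=1, v≡9 (mod 13); (11|13)=-1, (9|13)=+1; sign (−1)^0·-1^1·+1^2 = -1.
(a,b)_37: α=1, u≡12; β=0, v≡2 (mod 37); (12|37)=+1, (2|37)=-1; sign (−1)^0·+1^0·-1^1 = -1.
(111, -39 / ℚ) ramifies at {13, 37}: a division algebra.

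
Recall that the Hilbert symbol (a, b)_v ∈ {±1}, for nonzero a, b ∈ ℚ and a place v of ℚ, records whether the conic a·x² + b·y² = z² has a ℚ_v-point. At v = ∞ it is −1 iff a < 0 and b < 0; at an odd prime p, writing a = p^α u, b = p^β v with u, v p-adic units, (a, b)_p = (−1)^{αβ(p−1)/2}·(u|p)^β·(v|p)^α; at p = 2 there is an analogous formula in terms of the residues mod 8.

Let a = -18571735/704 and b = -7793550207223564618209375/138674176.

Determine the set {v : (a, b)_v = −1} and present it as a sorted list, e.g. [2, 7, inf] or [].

Mod squares: a ≡ -85085, b ≡ -7735. Check v ∈ {∞, 2, 3, 5, 7, 11, 13, 17, 19, 23}.
v=11: a=11^-1·(≡3), b=11^4·(≡4) mod 11; (3|11)=+1, (4|11)=+1; (−1)^{-1·4·5}·(+1)^4·(+1)^-1 = +1.
v=13: a=13^1·(≡7), b=13^3·(≡3) mod 13; (7|13)=-1, (3|13)=+1; (−1)^{1·3·6}·(-1)^3·(+1)^1 = -1.
v=7: a=7^5·(≡2), b=7^5·(≡1) mod 7; (2|7)=+1, (1|7)=+1; (−1)^{5·5·3}·(+1)^5·(+1)^5 = -1.
v=∞: -85085 < 0 and -7735 < 0  ⇒  (a,b)_∞ = -1.
v=19: a=19^0·(≡5), b=19^2·(≡4) mod 19; (5|19)=+1, (4|19)=+1; (−1)^{0·2·9}·(+1)^2·(+1)^0 = +1.
v=5: a=5^1·(≡2), b=5^5·(≡3) mod 5; (2|5)=-1, (3|5)=-1; (−1)^{1·5·2}·(-1)^5·(-1)^1 = +1.
v=23: a=23^0·(≡7), b=23^-2·(≡16) mod 23; (7|23)=-1, (16|23)=+1; (−1)^{0·-2·11}·(-1)^-2·(+1)^0 = +1.
v=17: a=17^1·(≡12), b=17^5·(≡13) mod 17; (12|17)=-1, (13|17)=+1; (−1)^{1·5·8}·(-1)^5·(+1)^1 = -1.
v=3: a=3^0·(≡1), b=3^2·(≡2) mod 3; (1|3)=+1, (2|3)=-1; (−1)^{0·2·1}·(+1)^2·(-1)^0 = +1.
v=2: v_2(a)=-6, v_2(b)=-18; units ≡ 3, 1 (mod 8); ε·ε+αω+βω = 1·0+-6·0+-18·1 ≡ 0  ⇒  (a,b)_2 = +1.
(-85085, -7735 / ℚ) ramifies at {7, 13, 17, ∞}: a division algebra.

[7, 13, 17, inf]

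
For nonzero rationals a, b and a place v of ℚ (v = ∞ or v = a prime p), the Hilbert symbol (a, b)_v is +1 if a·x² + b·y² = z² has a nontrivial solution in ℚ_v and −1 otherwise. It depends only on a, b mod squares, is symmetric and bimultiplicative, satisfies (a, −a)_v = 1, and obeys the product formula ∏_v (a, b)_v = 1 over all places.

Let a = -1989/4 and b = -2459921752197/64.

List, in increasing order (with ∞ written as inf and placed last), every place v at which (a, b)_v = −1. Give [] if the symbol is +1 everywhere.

[2, 7, 31, inf]

Mod squares: a ≡ -221, b ≡ -5596213. Check v ∈ {∞, 2, 3, 7, 13, 17, 31, 37, 41}.
v=17: a=17^1·(≡9), b=17^3·(≡2) mod 17; (9|17)=+1, (2|17)=+1; (−1)^{1·3·8}·(+1)^3·(+1)^1 = +1.
v=41: a=41^0·(≡5), b=41^1·(≡20) mod 41; (5|41)=+1, (20|41)=+1; (−1)^{0·1·20}·(+1)^1·(+1)^0 = +1.
v=2: v_2(a)=-2, v_2(b)=-6; units ≡ 3, 3 (mod 8); ε·ε+αω+βω = 1·1+-2·1+-6·1 ≡ 1  ⇒  (a,b)_2 = -1.
v=31: a=31^0·(≡22), b=31^1·(≡24) mod 31; (22|31)=-1, (24|31)=-1; (−1)^{0·1·15}·(-1)^1·(-1)^0 = -1.
v=13: a=13^1·(≡4), b=13^2·(≡12) mod 13; (4|13)=+1, (12|13)=+1; (−1)^{1·2·6}·(+1)^2·(+1)^1 = +1.
v=∞: -221 < 0 and -5596213 < 0  ⇒  (a,b)_∞ = -1.
v=3: a=3^2·(≡1), b=3^2·(≡2) mod 3; (1|3)=+1, (2|3)=-1; (−1)^{2·2·1}·(+1)^2·(-1)^2 = +1.
v=7: a=7^0·(≡5), b=7^1·(≡2) mod 7; (5|7)=-1, (2|7)=+1; (−1)^{0·1·3}·(-1)^1·(+1)^0 = -1.
v=37: a=37^0·(≡30), b=37^1·(≡27) mod 37; (30|37)=+1, (27|37)=+1; (−1)^{0·1·18}·(+1)^1·(+1)^0 = +1.
Ram(-221, -5596213) = {2, 7, 31, ∞}; no ℚ_2-point on the conic.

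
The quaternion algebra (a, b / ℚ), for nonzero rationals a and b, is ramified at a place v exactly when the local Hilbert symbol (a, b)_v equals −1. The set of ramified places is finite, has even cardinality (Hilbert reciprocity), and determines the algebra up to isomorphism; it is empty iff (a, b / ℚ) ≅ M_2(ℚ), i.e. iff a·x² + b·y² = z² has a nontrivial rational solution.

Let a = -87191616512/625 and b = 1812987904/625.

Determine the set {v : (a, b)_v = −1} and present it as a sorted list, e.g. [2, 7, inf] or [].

(a, b) ≡ (-703703, 1729) mod (ℚ^×)²; places V = {2, 5, 7, 11, 13, 19, 37, ∞}.
(a,b)_11: α=3, u≡4; β=0, v≡10 (mod 11); (4|11)=+1, (10|11)=-1; sign (−1)^0·+1^0·-1^3 = -1.
(a,b)_5: α=-4, u≡3; β=-4, v≡4 (mod 5); (3|5)=-1, (4|5)=+1; sign (−1)^0·-1^-4·+1^-4 = +1.
(a,b)_13: α=1, u≡1; β=1, v≡1 (mod 13); (1|13)=+1, (1|13)=+1; sign (−1)^0·+1^1·+1^1 = +1.
(a,b)_∞: sgn(-703703)=−, sgn(1729)=+, so +1.
(a,b)_37: α=1, u≡7; β=0, v≡27 (mod 37); (7|37)=+1, (27|37)=+1; sign (−1)^0·+1^0·+1^1 = +1.
(a,b)_2: α=10, β=20; u≡1, v≡1 (mod 8); ε(u)ε(v)=0·0, αω(v)=10·0, βω(u)=20·0; sum ≡ 0  ⇒  +1.
(a,b)_19: α=1, u≡15; β=1, v≡8 (mod 19); (15|19)=-1, (8|19)=-1; sign (−1)^1·-1^1·-1^1 = -1.
(a,b)_7: α=1, u≡3; β=1, v≡4 (mod 7); (3|7)=-1, (4|7)=+1; sign (−1)^1·-1^1·+1^1 = +1.
Ram(-703703, 1729) = {11, 19}; no ℚ_11-point on the conic.

[11, 19]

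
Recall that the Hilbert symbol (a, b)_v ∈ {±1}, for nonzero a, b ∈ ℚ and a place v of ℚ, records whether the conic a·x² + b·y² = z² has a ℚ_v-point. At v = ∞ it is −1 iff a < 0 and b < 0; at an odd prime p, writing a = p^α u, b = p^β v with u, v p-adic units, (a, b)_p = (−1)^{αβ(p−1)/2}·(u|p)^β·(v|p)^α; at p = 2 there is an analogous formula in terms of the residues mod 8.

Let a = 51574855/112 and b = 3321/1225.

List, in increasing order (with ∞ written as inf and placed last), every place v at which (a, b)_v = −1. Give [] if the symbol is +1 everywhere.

Mod squares: a ≡ 682465, b ≡ 41. Check v ∈ {∞, 2, 3, 5, 7, 17, 23, 31, 37, 41}.
v=31: a=31^1·(≡8), b=31^0·(≡8) mod 31; (8|31)=+1, (8|31)=+1; (−1)^{1·0·15}·(+1)^0·(+1)^1 = +1.
v=2: v_2(a)=-4, v_2(b)=0; units ≡ 1, 1 (mod 8); ε·ε+αω+βω = 0·0+-4·0+0·0 ≡ 0  ⇒  (a,b)_2 = +1.
v=41: a=41^0·(≡25), b=41^1·(≡33) mod 41; (25|41)=+1, (33|41)=+1; (−1)^{0·1·20}·(+1)^1·(+1)^0 = +1.
v=7: a=7^-1·(≡5), b=7^-2·(≡6) mod 7; (5|7)=-1, (6|7)=-1; (−1)^{-1·-2·3}·(-1)^-2·(-1)^-1 = -1.
v=3: a=3^0·(≡1), b=3^4·(≡2) mod 3; (1|3)=+1, (2|3)=-1; (−1)^{0·4·1}·(+1)^4·(-1)^0 = +1.
v=37: a=37^1·(≡14), b=37^0·(≡7) mod 37; (14|37)=-1, (7|37)=+1; (−1)^{1·0·18}·(-1)^0·(+1)^1 = +1.
v=∞: 682465 > 0 and 41 > 0  ⇒  (a,b)_∞ = +1.
v=5: a=5^1·(≡3), b=5^-2·(≡4) mod 5; (3|5)=-1, (4|5)=+1; (−1)^{1·-2·2}·(-1)^-2·(+1)^1 = +1.
v=17: a=17^1·(≡8), b=17^0·(≡6) mod 17; (8|17)=+1, (6|17)=-1; (−1)^{1·0·8}·(+1)^0·(-1)^1 = -1.
v=23: a=23^2·(≡16), b=23^0·(≡13) mod 23; (16|23)=+1, (13|23)=+1; (−1)^{2·0·11}·(+1)^0·(+1)^2 = +1.
Ram(682465, 41) = {7, 17}; no ℚ_7-point on the conic.

[7, 17]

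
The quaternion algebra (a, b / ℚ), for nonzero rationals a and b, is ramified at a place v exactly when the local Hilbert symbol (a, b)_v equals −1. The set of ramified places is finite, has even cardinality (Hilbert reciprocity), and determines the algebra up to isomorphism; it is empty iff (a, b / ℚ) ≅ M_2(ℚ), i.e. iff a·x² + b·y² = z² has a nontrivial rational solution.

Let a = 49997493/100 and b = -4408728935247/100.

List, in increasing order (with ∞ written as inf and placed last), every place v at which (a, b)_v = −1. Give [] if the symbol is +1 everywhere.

Mod squares: a ≡ 12597, b ≡ -7. Check v ∈ {∞, 2, 3, 5, 7, 13, 17, 19}.
v=5: a=5^-2·(≡2), b=5^-2·(≡2) mod 5; (2|5)=-1, (2|5)=-1; (−1)^{-2·-2·2}·(-1)^-2·(-1)^-2 = +1.
v=7: a=7^2·(≡1), b=7^3·(≡3) mod 7; (1|7)=+1, (3|7)=-1; (−1)^{2·3·3}·(+1)^3·(-1)^2 = +1.
v=19: a=19^1·(≡16), b=19^2·(≡15) mod 19; (16|19)=+1, (15|19)=-1; (−1)^{1·2·9}·(+1)^2·(-1)^1 = -1.
v=13: a=13^1·(≡6), b=13^2·(≡5) mod 13; (6|13)=-1, (5|13)=-1; (−1)^{1·2·6}·(-1)^2·(-1)^1 = -1.
v=2: v_2(a)=-2, v_2(b)=-2; units ≡ 5, 1 (mod 8); ε·ε+αω+βω = 0·0+-2·0+-2·1 ≡ 0  ⇒  (a,b)_2 = +1.
v=17: a=17^1·(≡11), b=17^2·(≡12) mod 17; (11|17)=-1, (12|17)=-1; (−1)^{1·2·8}·(-1)^2·(-1)^1 = -1.
v=∞: 12597 > 0 and -7 < 0  ⇒  (a,b)_∞ = +1.
v=3: a=3^5·(≡2), b=3^6·(≡2) mod 3; (2|3)=-1, (2|3)=-1; (−1)^{5·6·1}·(-1)^6·(-1)^5 = -1.
|Ram(12597, -7)| = 4, even; anisotropic at {3, 13, 17, 19}.

[3, 13, 17, 19]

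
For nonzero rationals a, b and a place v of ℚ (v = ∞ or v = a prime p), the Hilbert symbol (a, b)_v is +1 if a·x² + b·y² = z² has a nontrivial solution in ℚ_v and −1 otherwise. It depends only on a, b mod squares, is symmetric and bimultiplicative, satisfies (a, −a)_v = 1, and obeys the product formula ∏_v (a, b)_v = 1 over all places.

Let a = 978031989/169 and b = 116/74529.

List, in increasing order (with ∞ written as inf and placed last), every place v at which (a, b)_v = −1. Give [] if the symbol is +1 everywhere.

Mod squares: a ≡ 99789, b ≡ 29. Check v ∈ {∞, 2, 3, 7, 11, 13, 29, 31, 37}.
v=13: a=13^-2·(≡12), b=13^-2·(≡1) mod 13; (12|13)=+1, (1|13)=+1; (−1)^{-2·-2·6}·(+1)^-2·(+1)^-2 = +1.
v=∞: 99789 > 0 and 29 > 0  ⇒  (a,b)_∞ = +1.
v=37: a=37^1·(≡36), b=37^0·(≡24) mod 37; (36|37)=+1, (24|37)=-1; (−1)^{1·0·18}·(+1)^0·(-1)^1 = -1.
v=3: a=3^5·(≡2), b=3^-2·(≡2) mod 3; (2|3)=-1, (2|3)=-1; (−1)^{5·-2·1}·(-1)^-2·(-1)^5 = -1.
v=11: a=11^2·(≡8), b=11^0·(≡7) mod 11; (8|11)=-1, (7|11)=-1; (−1)^{2·0·5}·(-1)^0·(-1)^2 = +1.
v=7: a=7^0·(≡4), b=7^-2·(≡2) mod 7; (4|7)=+1, (2|7)=+1; (−1)^{0·-2·3}·(+1)^-2·(+1)^0 = +1.
v=31: a=31^1·(≡27), b=31^0·(≡17) mod 31; (27|31)=-1, (17|31)=-1; (−1)^{1·0·15}·(-1)^0·(-1)^1 = -1.
v=2: v_2(a)=0, v_2(b)=2; units ≡ 5, 5 (mod 8); ε·ε+αω+βω = 0·0+0·1+2·1 ≡ 0  ⇒  (a,b)_2 = +1.
v=29: a=29^1·(≡27), b=29^1·(≡25) mod 29; (27|29)=-1, (25|29)=+1; (−1)^{1·1·14}·(-1)^1·(+1)^1 = -1.
|Ram(99789, 29)| = 4, even; anisotropic at {3, 29, 31, 37}.

[3, 29, 31, 37]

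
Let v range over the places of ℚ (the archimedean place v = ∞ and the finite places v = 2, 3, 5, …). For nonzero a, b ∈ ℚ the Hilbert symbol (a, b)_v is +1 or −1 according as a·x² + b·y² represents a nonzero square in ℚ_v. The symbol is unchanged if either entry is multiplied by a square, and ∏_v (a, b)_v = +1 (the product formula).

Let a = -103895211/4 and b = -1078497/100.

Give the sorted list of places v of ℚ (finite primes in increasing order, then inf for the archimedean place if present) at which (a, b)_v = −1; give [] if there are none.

Mod squares: a ≡ -359499, b ≡ -119833. Check v ∈ {∞, 2, 3, 5, 7, 17, 19, 53}.
v=7: a=7^1·(≡1), b=7^1·(≡3) mod 7; (1|7)=+1, (3|7)=-1; (−1)^{1·1·3}·(+1)^1·(-1)^1 = +1.
v=3: a=3^1·(≡2), b=3^2·(≡2) mod 3; (2|3)=-1, (2|3)=-1; (−1)^{1·2·1}·(-1)^2·(-1)^1 = -1.
v=∞: -359499 < 0 and -119833 < 0  ⇒  (a,b)_∞ = -1.
v=17: a=17^3·(≡13), b=17^1·(≡7) mod 17; (13|17)=+1, (7|17)=-1; (−1)^{3·1·8}·(+1)^1·(-1)^3 = -1.
v=5: a=5^0·(≡1), b=5^-2·(≡2) mod 5; (1|5)=+1, (2|5)=-1; (−1)^{0·-2·2}·(+1)^-2·(-1)^0 = +1.
v=53: a=53^1·(≡6), b=53^1·(≡26) mod 53; (6|53)=+1, (26|53)=-1; (−1)^{1·1·26}·(+1)^1·(-1)^1 = -1.
v=19: a=19^1·(≡3), b=19^1·(≡17) mod 19; (3|19)=-1, (17|19)=+1; (−1)^{1·1·9}·(-1)^1·(+1)^1 = +1.
v=2: v_2(a)=-2, v_2(b)=-2; units ≡ 5, 7 (mod 8); ε·ε+αω+βω = 0·1+-2·0+-2·1 ≡ 0  ⇒  (a,b)_2 = +1.
Ram(-359499, -119833) = {3, 17, 53, ∞}; no ℚ_3-point on the conic.

[3, 17, 53, inf]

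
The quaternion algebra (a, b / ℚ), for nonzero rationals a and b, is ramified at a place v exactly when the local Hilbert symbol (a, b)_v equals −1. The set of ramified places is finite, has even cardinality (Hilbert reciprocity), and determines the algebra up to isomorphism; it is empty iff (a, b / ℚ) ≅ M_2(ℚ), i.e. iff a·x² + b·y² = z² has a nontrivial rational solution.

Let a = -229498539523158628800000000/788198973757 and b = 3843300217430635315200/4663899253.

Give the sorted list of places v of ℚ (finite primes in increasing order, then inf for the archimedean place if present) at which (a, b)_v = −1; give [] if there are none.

[2, 3, 7, 13]

Mod squares: a ≡ -51051, b ≡ 26. Check v ∈ {∞, 2, 3, 5, 7, 11, 13, 17, 19, 31, 47}.
v=5: a=5^8·(≡1), b=5^2·(≡1) mod 5; (1|5)=+1, (1|5)=+1; (−1)^{8·2·2}·(+1)^2·(+1)^8 = +1.
v=13: a=13^-5·(≡1), b=13^-3·(≡2) mod 13; (1|13)=+1, (2|13)=-1; (−1)^{-5·-3·6}·(+1)^-3·(-1)^-5 = -1.
v=47: a=47^-2·(≡38), b=47^-2·(≡38) mod 47; (38|47)=-1, (38|47)=-1; (−1)^{-2·-2·23}·(-1)^-2·(-1)^-2 = +1.
v=7: a=7^3·(≡4), b=7^2·(≡5) mod 7; (4|7)=+1, (5|7)=-1; (−1)^{3·2·3}·(+1)^2·(-1)^3 = -1.
v=31: a=31^-2·(≡12), b=31^-2·(≡29) mod 31; (12|31)=-1, (29|31)=-1; (−1)^{-2·-2·15}·(-1)^-2·(-1)^-2 = +1.
v=∞: -51051 < 0 and 26 > 0  ⇒  (a,b)_∞ = +1.
v=17: a=17^3·(≡11), b=17^4·(≡8) mod 17; (11|17)=-1, (8|17)=+1; (−1)^{3·4·8}·(-1)^4·(+1)^3 = +1.
v=11: a=11^3·(≡3), b=11^2·(≡5) mod 11; (3|11)=+1, (5|11)=+1; (−1)^{3·2·5}·(+1)^2·(+1)^3 = +1.
v=3: a=3^11·(≡2), b=3^8·(≡2) mod 3; (2|3)=-1, (2|3)=-1; (−1)^{11·8·1}·(-1)^8·(-1)^11 = -1.
v=2: v_2(a)=12, v_2(b)=17; units ≡ 5, 5 (mod 8); ε·ε+αω+βω = 0·0+12·1+17·1 ≡ 1  ⇒  (a,b)_2 = -1.
v=19: a=19^2·(≡10), b=19^2·(≡7) mod 19; (10|19)=-1, (7|19)=+1; (−1)^{2·2·9}·(-1)^2·(+1)^2 = +1.
|Ram(-51051, 26)| = 4, even; anisotropic at {2, 3, 7, 13}.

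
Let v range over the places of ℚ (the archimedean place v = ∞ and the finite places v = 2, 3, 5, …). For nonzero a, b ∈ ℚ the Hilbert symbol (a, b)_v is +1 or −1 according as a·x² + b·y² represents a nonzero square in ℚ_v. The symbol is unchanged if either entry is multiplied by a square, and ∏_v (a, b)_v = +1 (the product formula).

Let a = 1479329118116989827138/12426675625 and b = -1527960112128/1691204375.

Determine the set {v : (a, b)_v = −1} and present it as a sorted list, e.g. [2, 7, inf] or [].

(a, b) ≡ (38258, -2829) mod (ℚ^×)²; places V = {2, 3, 5, 7, 11, 13, 17, 23, 37, 41, 43, 47, ∞}.
(a,b)_3: α=16, u≡2; β=9, v≡2 (mod 3); (2|3)=-1, (2|3)=-1; sign (−1)^0·-1^9·-1^16 = -1.
(a,b)_47: α=1, u≡33; β=0, v≡30 (mod 47); (33|47)=-1, (30|47)=-1; sign (−1)^0·-1^0·-1^1 = -1.
(a,b)_5: α=-4, u≡3; β=-4, v≡1 (mod 5); (3|5)=-1, (1|5)=+1; sign (−1)^0·-1^-4·+1^-4 = +1.
(a,b)_7: α=-6, u≡5; β=-6, v≡3 (mod 7); (5|7)=-1, (3|7)=-1; sign (−1)^0·-1^-6·-1^-6 = +1.
(a,b)_41: α=2, u≡23; β=1, v≡22 (mod 41); (23|41)=+1, (22|41)=-1; sign (−1)^0·+1^1·-1^2 = +1.
(a,b)_2: α=1, β=10; u≡1, v≡3 (mod 8); ε(u)ε(v)=0·1, αω(v)=1·1, βω(u)=10·0; sum ≡ 1  ⇒  -1.
(a,b)_37: α=1, u≡29; β=0, v≡35 (mod 37); (29|37)=-1, (35|37)=-1; sign (−1)^0·-1^0·-1^1 = -1.
(a,b)_∞: sgn(38258)=+, sgn(-2829)=−, so +1.
(a,b)_13: α=-2, u≡4; β=0, v≡6 (mod 13); (4|13)=+1, (6|13)=-1; sign (−1)^0·+1^0·-1^-2 = +1.
(a,b)_23: α=0, u≡13; β=-1, v≡21 (mod 23); (13|23)=+1, (21|23)=-1; sign (−1)^0·+1^-1·-1^0 = +1.
(a,b)_11: α=1, u≡8; β=0, v≡4 (mod 11); (8|11)=-1, (4|11)=+1; sign (−1)^0·-1^0·+1^1 = +1.
(a,b)_17: α=2, u≡15; β=0, v≡11 (mod 17); (15|17)=+1, (11|17)=-1; sign (−1)^0·+1^0·-1^2 = +1.
(a,b)_43: α=2, u≡23; β=2, v≡40 (mod 43); (23|43)=+1, (40|43)=+1; sign (−1)^0·+1^2·+1^2 = +1.
(38258, -2829 / ℚ) ramifies at {2, 3, 37, 47}: a division algebra.

[2, 3, 37, 47]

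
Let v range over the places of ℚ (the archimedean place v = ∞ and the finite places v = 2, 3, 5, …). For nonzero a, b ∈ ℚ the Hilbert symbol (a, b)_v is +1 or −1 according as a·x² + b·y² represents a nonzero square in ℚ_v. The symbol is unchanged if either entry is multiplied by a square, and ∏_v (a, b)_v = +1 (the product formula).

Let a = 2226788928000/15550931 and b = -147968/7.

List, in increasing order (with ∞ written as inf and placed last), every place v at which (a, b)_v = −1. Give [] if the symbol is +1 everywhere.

[7, 11]

(a, b) ≡ (30030, -14) mod (ℚ^×)²; places V = {2, 3, 5, 7, 11, 13, 17, 29, 41, ∞}.
(a,b)_2: α=9, β=9; u≡7, v≡1 (mod 8); ε(u)ε(v)=1·0, αω(v)=9·0, βω(u)=9·0; sum ≡ 0  ⇒  +1.
(a,b)_5: α=3, u≡4; β=0, v≡1 (mod 5); (4|5)=+1, (1|5)=+1; sign (−1)^0·+1^0·+1^3 = +1.
(a,b)_∞: sgn(30030)=+, sgn(-14)=−, so +1.
(a,b)_7: α=3, u≡3; β=-1, v≡5 (mod 7); (3|7)=-1, (5|7)=-1; sign (−1)^1·-1^-1·-1^3 = -1.
(a,b)_17: α=2, u≡2; β=2, v≡7 (mod 17); (2|17)=+1, (7|17)=-1; sign (−1)^0·+1^2·-1^2 = +1.
(a,b)_29: α=-2, u≡12; β=0, v≡11 (mod 29); (12|29)=-1, (11|29)=-1; sign (−1)^0·-1^0·-1^-2 = +1.
(a,b)_41: α=-2, u≡5; β=0, v≡6 (mod 41); (5|41)=+1, (6|41)=-1; sign (−1)^0·+1^0·-1^-2 = +1.
(a,b)_3: α=3, u≡2; β=0, v≡1 (mod 3); (2|3)=-1, (1|3)=+1; sign (−1)^0·-1^0·+1^3 = +1.
(a,b)_13: α=1, u≡9; β=0, v≡9 (mod 13); (9|13)=+1, (9|13)=+1; sign (−1)^0·+1^0·+1^1 = +1.
(a,b)_11: α=-1, u≡10; β=0, v≡10 (mod 11); (10|11)=-1, (10|11)=-1; sign (−1)^0·-1^0·-1^-1 = -1.
(30030, -14 / ℚ) ramifies at {7, 11}: a division algebra.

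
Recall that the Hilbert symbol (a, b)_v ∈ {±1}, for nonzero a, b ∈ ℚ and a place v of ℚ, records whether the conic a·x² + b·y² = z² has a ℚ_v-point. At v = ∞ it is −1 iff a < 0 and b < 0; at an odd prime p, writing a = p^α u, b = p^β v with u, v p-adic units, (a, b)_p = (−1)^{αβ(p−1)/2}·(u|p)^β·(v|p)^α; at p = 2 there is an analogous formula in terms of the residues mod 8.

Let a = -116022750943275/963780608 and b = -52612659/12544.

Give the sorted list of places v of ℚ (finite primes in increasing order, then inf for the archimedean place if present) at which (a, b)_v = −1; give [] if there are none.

[2, inf]

(a, b) ≡ (-22, -11) mod (ℚ^×)²; places V = {2, 3, 5, 7, 11, ∞}.
(a,b)_2: α=-13, β=-8; u≡5, v≡5 (mod 8); ε(u)ε(v)=0·0, αω(v)=-13·1, βω(u)=-8·1; sum ≡ 1  ⇒  -1.
(a,b)_5: α=2, u≡3; β=0, v≡4 (mod 5); (3|5)=-1, (4|5)=+1; sign (−1)^0·-1^0·+1^2 = +1.
(a,b)_11: α=3, u≡3; β=1, v≡10 (mod 11); (3|11)=+1, (10|11)=-1; sign (−1)^1·+1^1·-1^3 = +1.
(a,b)_3: α=20, u≡2; β=14, v≡1 (mod 3); (2|3)=-1, (1|3)=+1; sign (−1)^0·-1^14·+1^20 = +1.
(a,b)_∞: sgn(-22)=−, sgn(-11)=−, so -1.
(a,b)_7: α=-6, u≡3; β=-2, v≡5 (mod 7); (3|7)=-1, (5|7)=-1; sign (−1)^0·-1^-2·-1^-6 = +1.
Ram(-22, -11) = {2, ∞}; no ℚ_2-point on the conic.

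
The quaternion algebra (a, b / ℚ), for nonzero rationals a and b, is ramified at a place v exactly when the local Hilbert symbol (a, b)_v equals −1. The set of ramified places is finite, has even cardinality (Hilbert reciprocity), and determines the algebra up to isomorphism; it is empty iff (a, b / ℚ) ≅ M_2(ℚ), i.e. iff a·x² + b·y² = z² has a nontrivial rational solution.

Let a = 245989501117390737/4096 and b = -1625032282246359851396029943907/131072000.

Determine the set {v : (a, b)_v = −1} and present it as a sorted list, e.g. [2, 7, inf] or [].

Mod squares: a ≡ 12673, b ≡ -120615. Check v ∈ {∞, 2, 3, 5, 7, 11, 17, 19, 23, 29, 41, 43}.
v=2: v_2(a)=-12, v_2(b)=-20; units ≡ 1, 1 (mod 8); ε·ε+αω+βω = 0·0+-12·0+-20·0 ≡ 0  ⇒  (a,b)_2 = +1.
v=11: a=11^0·(≡9), b=11^1·(≡7) mod 11; (9|11)=+1, (7|11)=-1; (−1)^{0·1·5}·(+1)^1·(-1)^0 = +1.
v=41: a=41^2·(≡25), b=41^2·(≡14) mod 41; (25|41)=+1, (14|41)=-1; (−1)^{2·2·20}·(+1)^2·(-1)^2 = +1.
v=7: a=7^4·(≡5), b=7^8·(≡4) mod 7; (5|7)=-1, (4|7)=+1; (−1)^{4·8·3}·(-1)^8·(+1)^4 = +1.
v=17: a=17^2·(≡8), b=17^3·(≡5) mod 17; (8|17)=+1, (5|17)=-1; (−1)^{2·3·8}·(+1)^3·(-1)^2 = +1.
v=23: a=23^1·(≡22), b=23^2·(≡20) mod 23; (22|23)=-1, (20|23)=-1; (−1)^{1·2·11}·(-1)^2·(-1)^1 = -1.
v=∞: 12673 > 0 and -120615 < 0  ⇒  (a,b)_∞ = +1.
v=19: a=19^1·(≡18), b=19^2·(≡17) mod 19; (18|19)=-1, (17|19)=+1; (−1)^{1·2·9}·(-1)^2·(+1)^1 = +1.
v=29: a=29^1·(≡21), b=29^2·(≡20) mod 29; (21|29)=-1, (20|29)=+1; (−1)^{1·2·14}·(-1)^2·(+1)^1 = +1.
v=43: a=43^2·(≡16), b=43^3·(≡29) mod 43; (16|43)=+1, (29|43)=-1; (−1)^{2·3·21}·(+1)^3·(-1)^2 = +1.
v=3: a=3^2·(≡1), b=3^5·(≡1) mod 3; (1|3)=+1, (1|3)=+1; (−1)^{2·5·1}·(+1)^5·(+1)^2 = +1.
v=5: a=5^0·(≡2), b=5^-3·(≡3) mod 5; (2|5)=-1, (3|5)=-1; (−1)^{0·-3·2}·(-1)^-3·(-1)^0 = -1.
(12673, -120615 / ℚ) ramifies at {5, 23}: a division algebra.

[5, 23]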